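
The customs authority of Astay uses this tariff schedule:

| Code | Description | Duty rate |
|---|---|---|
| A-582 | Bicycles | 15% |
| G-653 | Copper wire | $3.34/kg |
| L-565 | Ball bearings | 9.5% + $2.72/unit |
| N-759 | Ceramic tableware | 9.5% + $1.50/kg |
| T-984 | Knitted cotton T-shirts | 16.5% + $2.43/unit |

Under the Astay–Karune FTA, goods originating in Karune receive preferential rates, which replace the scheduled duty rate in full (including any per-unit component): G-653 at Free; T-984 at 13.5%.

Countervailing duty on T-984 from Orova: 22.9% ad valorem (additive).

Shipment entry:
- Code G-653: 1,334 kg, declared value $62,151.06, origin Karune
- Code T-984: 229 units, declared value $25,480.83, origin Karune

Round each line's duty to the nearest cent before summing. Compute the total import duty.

$3,439.91

Line 1 (G-653, Karune, 1,334 kg, $62,151.06):
Base rate for G-653 is $3.34/kg.
Origin Karune qualifies under the Astay–Karune agreement and G-653 is covered: preferential rate Free applies instead.
Duty = $62,151.06 × 0% = $0.00.
Line 2 (T-984, Karune, 229 units, $25,480.83):
Base rate for T-984 is 16.5% + $2.43/unit.
Origin Karune qualifies under the Astay–Karune agreement and T-984 is covered: preferential rate 13.5% applies instead.
The additional-duty order on T-984 targets Orova, not Karune; it does not apply.
Duty = $25,480.83 × 13.5% = $3,439.91.
Total = $0.00 + $3,439.91 = $3,439.91.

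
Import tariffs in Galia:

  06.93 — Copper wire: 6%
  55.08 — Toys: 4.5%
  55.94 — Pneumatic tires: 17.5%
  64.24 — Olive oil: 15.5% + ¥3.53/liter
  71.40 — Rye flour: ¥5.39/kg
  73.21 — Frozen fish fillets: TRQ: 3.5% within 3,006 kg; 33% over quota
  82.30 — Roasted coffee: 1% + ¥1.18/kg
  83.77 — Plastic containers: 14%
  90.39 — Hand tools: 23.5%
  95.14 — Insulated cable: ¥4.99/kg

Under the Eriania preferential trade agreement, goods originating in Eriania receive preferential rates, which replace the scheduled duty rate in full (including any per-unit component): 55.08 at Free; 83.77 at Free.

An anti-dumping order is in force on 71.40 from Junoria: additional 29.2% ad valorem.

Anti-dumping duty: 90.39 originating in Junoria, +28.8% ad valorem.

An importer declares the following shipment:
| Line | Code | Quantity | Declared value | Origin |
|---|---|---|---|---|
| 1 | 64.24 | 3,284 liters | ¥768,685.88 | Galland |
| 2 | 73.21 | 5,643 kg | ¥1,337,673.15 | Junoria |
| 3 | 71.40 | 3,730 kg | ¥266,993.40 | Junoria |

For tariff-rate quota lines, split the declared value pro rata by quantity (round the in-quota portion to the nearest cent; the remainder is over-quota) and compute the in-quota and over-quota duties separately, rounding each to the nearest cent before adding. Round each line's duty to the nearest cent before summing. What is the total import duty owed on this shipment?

¥460,028.91

Line 1 (64.24, Galland, 3,284 liters, ¥768,685.88):
Base rate for 64.24 is 15.5% + ¥3.53/liter.
Duty = ¥768,685.88 × 15.5% + 3,284 × ¥3.53 = ¥130,738.83.
Line 2 (73.21, Junoria, 5,643 kg, ¥1,337,673.15):
Code 73.21 is under a tariff-rate quota (threshold 3,006 kg). In-quota: 3,006 kg at 3.5%; over-quota: 2,637 kg at 33%.
Pro-rata value split: in-quota = ¥1,337,673.15 × 3,006/5,643 = ¥712,572.30; over-quota = ¥1,337,673.15 − ¥712,572.30 = ¥625,100.85.
In-quota duty = ¥712,572.30 × 3.5% = ¥24,940.03. Over-quota duty = ¥625,100.85 × 33% = ¥206,283.28.
Line duty = ¥24,940.03 + ¥206,283.28 = ¥231,223.31.
Line 3 (71.40, Junoria, 3,730 kg, ¥266,993.40):
Base rate for 71.40 is ¥5.39/kg.
Additional duty on 71.40 from Junoria: +29.2% ad valorem. Applied ad valorem rate = 29.2%.
Duty = ¥266,993.40 × 29.2% + 3,730 × ¥5.39 = ¥98,066.77.
Total = ¥130,738.83 + ¥231,223.31 + ¥98,066.77 = ¥460,028.91.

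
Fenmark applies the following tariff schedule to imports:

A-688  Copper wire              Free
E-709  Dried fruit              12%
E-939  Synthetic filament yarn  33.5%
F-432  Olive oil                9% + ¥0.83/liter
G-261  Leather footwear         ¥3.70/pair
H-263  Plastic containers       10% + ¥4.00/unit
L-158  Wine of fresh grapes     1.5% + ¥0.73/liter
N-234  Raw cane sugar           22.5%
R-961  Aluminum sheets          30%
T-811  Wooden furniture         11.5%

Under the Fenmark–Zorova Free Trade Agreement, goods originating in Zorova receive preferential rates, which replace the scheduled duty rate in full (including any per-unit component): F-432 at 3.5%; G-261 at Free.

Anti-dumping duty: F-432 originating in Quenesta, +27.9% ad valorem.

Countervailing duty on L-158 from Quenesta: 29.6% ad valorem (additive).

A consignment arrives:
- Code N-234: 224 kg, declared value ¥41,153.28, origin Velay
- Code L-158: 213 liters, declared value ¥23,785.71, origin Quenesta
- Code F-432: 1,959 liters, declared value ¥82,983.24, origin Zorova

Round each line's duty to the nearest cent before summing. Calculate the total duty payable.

Line 1 (N-234, Velay, 224 kg, ¥41,153.28):
Base rate for N-234 is 22.5%.
Duty = ¥41,153.28 × 22.5% = ¥9,259.49.
Line 2 (L-158, Quenesta, 213 liters, ¥23,785.71):
Base rate for L-158 is 1.5% + ¥0.73/liter.
Additional duty on L-158 from Quenesta: +29.6%. Applied ad valorem rate: 1.5% + 29.6% = 31.1%.
Duty = ¥23,785.71 × 31.1% + 213 × ¥0.73 = ¥7,552.85.
Line 3 (F-432, Zorova, 1,959 liters, ¥82,983.24):
Base rate for F-432 is 9% + ¥0.83/liter.
Origin Zorova qualifies under the Fenmark–Zorova agreement and F-432 is covered: preferential rate 3.5% applies instead.
The additional-duty order on F-432 targets Quenesta, not Zorova; it does not apply.
Duty = ¥82,983.24 × 3.5% = ¥2,904.41.
Total = ¥9,259.49 + ¥7,552.85 + ¥2,904.41 = ¥19,716.75.

¥19,716.75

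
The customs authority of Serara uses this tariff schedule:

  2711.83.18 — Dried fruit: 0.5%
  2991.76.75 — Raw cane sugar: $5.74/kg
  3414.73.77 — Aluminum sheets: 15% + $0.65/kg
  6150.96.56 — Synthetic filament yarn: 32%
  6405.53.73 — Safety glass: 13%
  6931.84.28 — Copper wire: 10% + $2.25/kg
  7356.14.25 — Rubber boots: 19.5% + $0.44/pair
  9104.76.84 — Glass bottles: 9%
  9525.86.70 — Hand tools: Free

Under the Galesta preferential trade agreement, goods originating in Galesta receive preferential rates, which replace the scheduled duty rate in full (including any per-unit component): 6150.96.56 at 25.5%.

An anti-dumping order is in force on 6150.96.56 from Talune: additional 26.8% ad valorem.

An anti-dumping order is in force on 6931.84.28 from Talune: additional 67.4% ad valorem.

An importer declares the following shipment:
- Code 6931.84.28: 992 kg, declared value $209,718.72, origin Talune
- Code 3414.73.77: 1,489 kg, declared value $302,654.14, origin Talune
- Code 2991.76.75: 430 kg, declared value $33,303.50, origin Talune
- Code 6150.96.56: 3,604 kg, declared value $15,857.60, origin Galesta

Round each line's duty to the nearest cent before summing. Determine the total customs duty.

$217,432.15

Line 1 (6931.84.28, Talune, 992 kg, $209,718.72):
Base rate for 6931.84.28 is 10% + $2.25/kg.
Additional duty on 6931.84.28 from Talune: +67.4%. Applied ad valorem rate: 10% + 67.4% = 77.4%.
Duty = $209,718.72 × 77.4% + 992 × $2.25 = $164,554.29.
Line 2 (3414.73.77, Talune, 1,489 kg, $302,654.14):
Base rate for 3414.73.77 is 15% + $0.65/kg.
Duty = $302,654.14 × 15% + 1,489 × $0.65 = $46,365.97.
Line 3 (2991.76.75, Talune, 430 kg, $33,303.50):
Base rate for 2991.76.75 is $5.74/kg.
Duty = 430 × $5.74 = $2,468.20.
Line 4 (6150.96.56, Galesta, 3,604 kg, $15,857.60):
Base rate for 6150.96.56 is 32%.
Origin Galesta qualifies under the Serara–Galesta agreement and 6150.96.56 is covered: preferential rate 25.5% applies instead.
The additional-duty order on 6150.96.56 targets Talune, not Galesta; it does not apply.
Duty = $15,857.60 × 25.5% = $4,043.69.
Total = $164,554.29 + $46,365.97 + $2,468.20 + $4,043.69 = $217,432.15.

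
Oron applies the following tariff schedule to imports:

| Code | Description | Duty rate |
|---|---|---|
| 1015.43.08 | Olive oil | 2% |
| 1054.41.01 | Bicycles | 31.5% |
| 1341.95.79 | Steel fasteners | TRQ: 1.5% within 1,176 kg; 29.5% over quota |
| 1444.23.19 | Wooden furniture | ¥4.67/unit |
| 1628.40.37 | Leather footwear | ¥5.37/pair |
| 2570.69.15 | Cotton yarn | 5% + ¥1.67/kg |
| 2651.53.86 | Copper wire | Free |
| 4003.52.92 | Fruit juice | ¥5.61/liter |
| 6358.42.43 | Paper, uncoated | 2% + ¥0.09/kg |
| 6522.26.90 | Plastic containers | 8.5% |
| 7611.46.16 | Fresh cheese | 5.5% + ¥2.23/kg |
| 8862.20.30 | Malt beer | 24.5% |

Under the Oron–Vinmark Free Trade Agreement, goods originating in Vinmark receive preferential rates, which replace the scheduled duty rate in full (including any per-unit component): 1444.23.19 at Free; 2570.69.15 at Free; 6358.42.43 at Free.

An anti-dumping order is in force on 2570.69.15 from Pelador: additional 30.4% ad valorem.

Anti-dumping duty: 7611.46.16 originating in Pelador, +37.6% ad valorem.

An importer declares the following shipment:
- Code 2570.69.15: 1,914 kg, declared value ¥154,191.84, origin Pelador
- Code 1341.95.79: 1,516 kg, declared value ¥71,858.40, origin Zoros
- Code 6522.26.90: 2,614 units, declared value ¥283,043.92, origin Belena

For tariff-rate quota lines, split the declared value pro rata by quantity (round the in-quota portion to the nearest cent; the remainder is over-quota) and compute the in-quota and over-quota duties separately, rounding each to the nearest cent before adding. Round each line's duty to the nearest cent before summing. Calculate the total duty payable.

¥87,429.38

Line 1 (2570.69.15, Pelador, 1,914 kg, ¥154,191.84):
Base rate for 2570.69.15 is 5% + ¥1.67/kg.
2570.69.15 has an FTA preferential rate, but origin Pelador is not Vinmark; base rate stands.
Additional duty on 2570.69.15 from Pelador: +30.4%. Applied ad valorem rate: 5% + 30.4% = 35.4%.
Duty = ¥154,191.84 × 35.4% + 1,914 × ¥1.67 = ¥57,780.29.
Line 2 (1341.95.79, Zoros, 1,516 kg, ¥71,858.40):
Code 1341.95.79 is under a tariff-rate quota (threshold 1,176 kg). In-quota: 1,176 kg at 1.5%; over-quota: 340 kg at 29.5%.
Pro-rata value split: in-quota = ¥71,858.40 × 1,176/1,516 = ¥55,742.40; over-quota = ¥71,858.40 − ¥55,742.40 = ¥16,116.00.
In-quota duty = ¥55,742.40 × 1.5% = ¥836.14. Over-quota duty = ¥16,116.00 × 29.5% = ¥4,754.22.
Line duty = ¥836.14 + ¥4,754.22 = ¥5,590.36.
Line 3 (6522.26.90, Belena, 2,614 units, ¥283,043.92):
Base rate for 6522.26.90 is 8.5%.
Duty = ¥283,043.92 × 8.5% = ¥24,058.73.
Total = ¥57,780.29 + ¥5,590.36 + ¥24,058.73 = ¥87,429.38.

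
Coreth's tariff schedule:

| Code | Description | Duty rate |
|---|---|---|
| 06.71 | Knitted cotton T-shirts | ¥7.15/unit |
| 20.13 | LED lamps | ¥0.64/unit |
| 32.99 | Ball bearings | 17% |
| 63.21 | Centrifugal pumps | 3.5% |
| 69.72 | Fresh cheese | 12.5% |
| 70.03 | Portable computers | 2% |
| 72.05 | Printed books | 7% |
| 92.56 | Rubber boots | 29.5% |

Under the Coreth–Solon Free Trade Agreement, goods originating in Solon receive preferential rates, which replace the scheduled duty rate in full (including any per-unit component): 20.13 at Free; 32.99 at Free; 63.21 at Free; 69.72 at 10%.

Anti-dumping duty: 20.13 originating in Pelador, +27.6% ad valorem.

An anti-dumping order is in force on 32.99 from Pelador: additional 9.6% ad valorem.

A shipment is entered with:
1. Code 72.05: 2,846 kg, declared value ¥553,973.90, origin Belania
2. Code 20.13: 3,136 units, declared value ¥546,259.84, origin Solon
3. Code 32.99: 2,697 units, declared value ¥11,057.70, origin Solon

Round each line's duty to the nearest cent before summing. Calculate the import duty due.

¥38,778.17

Line 1 (72.05, Belania, 2,846 kg, ¥553,973.90):
Base rate for 72.05 is 7%.
Duty = ¥553,973.90 × 7% = ¥38,778.17.
Line 2 (20.13, Solon, 3,136 units, ¥546,259.84):
Base rate for 20.13 is ¥0.64/unit.
Origin Solon qualifies under the Coreth–Solon agreement and 20.13 is covered: preferential rate Free applies instead.
The additional-duty order on 20.13 targets Pelador, not Solon; it does not apply.
Duty = ¥546,259.84 × 0% = ¥0.00.
Line 3 (32.99, Solon, 2,697 units, ¥11,057.70):
Base rate for 32.99 is 17%.
Origin Solon qualifies under the Coreth–Solon agreement and 32.99 is covered: preferential rate Free applies instead.
The additional-duty order on 32.99 targets Pelador, not Solon; it does not apply.
Duty = ¥11,057.70 × 0% = ¥0.00.
Total = ¥38,778.17 + ¥0.00 + ¥0.00 = ¥38,778.17.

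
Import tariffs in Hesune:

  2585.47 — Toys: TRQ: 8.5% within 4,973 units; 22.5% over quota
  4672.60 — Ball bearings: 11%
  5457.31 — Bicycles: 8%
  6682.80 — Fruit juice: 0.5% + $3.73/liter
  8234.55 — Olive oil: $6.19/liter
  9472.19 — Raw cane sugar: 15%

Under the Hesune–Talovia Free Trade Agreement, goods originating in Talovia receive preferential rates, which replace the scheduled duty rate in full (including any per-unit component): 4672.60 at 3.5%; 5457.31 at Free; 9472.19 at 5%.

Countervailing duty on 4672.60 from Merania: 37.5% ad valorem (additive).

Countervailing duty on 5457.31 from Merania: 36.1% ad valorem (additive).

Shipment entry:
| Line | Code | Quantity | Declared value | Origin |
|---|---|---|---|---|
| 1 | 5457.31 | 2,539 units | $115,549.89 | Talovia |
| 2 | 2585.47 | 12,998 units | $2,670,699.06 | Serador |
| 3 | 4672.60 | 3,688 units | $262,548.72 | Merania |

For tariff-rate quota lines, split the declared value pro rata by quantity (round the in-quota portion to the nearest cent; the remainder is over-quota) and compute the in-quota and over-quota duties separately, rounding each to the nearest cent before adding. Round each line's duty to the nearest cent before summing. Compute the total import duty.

$585,191.10

Line 1 (5457.31, Talovia, 2,539 units, $115,549.89):
Base rate for 5457.31 is 8%.
Origin Talovia qualifies under the Hesune–Talovia agreement and 5457.31 is covered: preferential rate Free applies instead.
The additional-duty order on 5457.31 targets Merania, not Talovia; it does not apply.
Duty = $115,549.89 × 0% = $0.00.
Line 2 (2585.47, Serador, 12,998 units, $2,670,699.06):
Code 2585.47 is under a tariff-rate quota (threshold 4,973 units). In-quota: 4,973 units at 8.5%; over-quota: 8,025 units at 22.5%.
Pro-rata value split: in-quota = $2,670,699.06 × 4,973/12,998 = $1,021,802.31; over-quota = $2,670,699.06 − $1,021,802.31 = $1,648,896.75.
In-quota duty = $1,021,802.31 × 8.5% = $86,853.20. Over-quota duty = $1,648,896.75 × 22.5% = $371,001.77.
Line duty = $86,853.20 + $371,001.77 = $457,854.97.
Line 3 (4672.60, Merania, 3,688 units, $262,548.72):
Base rate for 4672.60 is 11%.
4672.60 has an FTA preferential rate, but origin Merania is not Talovia; base rate stands.
Additional duty on 4672.60 from Merania: +37.5%. Applied ad valorem rate: 11% + 37.5% = 48.5%.
Duty = $262,548.72 × 48.5% = $127,336.13.
Total = $0.00 + $457,854.97 + $127,336.13 = $585,191.10.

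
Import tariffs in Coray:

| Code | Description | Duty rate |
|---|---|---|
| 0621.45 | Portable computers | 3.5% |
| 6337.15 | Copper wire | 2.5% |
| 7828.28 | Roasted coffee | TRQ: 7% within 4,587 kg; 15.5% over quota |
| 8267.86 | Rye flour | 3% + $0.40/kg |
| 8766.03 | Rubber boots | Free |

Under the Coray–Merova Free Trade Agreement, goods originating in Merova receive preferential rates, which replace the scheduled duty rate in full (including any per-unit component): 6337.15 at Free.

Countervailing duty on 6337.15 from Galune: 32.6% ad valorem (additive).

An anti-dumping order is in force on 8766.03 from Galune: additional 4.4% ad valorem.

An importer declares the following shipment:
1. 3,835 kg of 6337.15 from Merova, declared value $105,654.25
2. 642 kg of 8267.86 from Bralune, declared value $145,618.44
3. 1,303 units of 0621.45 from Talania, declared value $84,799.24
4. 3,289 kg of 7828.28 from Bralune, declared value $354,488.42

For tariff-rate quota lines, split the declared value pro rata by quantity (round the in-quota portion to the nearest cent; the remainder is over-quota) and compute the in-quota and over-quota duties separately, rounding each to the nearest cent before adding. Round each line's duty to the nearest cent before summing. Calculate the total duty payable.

Line 1 (6337.15, Merova, 3,835 kg, $105,654.25):
Base rate for 6337.15 is 2.5%.
Origin Merova qualifies under the Coray–Merova agreement and 6337.15 is covered: preferential rate Free applies instead.
The additional-duty order on 6337.15 targets Galune, not Merova; it does not apply.
Duty = $105,654.25 × 0% = $0.00.
Line 2 (8267.86, Bralune, 642 kg, $145,618.44):
Base rate for 8267.86 is 3% + $0.40/kg.
Duty = $145,618.44 × 3% + 642 × $0.40 = $4,625.35.
Line 3 (0621.45, Talania, 1,303 units, $84,799.24):
Base rate for 0621.45 is 3.5%.
Duty = $84,799.24 × 3.5% = $2,967.97.
Line 4 (7828.28, Bralune, 3,289 kg, $354,488.42):
Code 7828.28 is under a tariff-rate quota (threshold 4,587 kg). Quantity 3,289 kg is within the quota, so the in-quota rate 7% applies to the full value.
Duty = $354,488.42 × 7% = $24,814.19.
Total = $0.00 + $4,625.35 + $2,967.97 + $24,814.19 = $32,407.51.

$32,407.51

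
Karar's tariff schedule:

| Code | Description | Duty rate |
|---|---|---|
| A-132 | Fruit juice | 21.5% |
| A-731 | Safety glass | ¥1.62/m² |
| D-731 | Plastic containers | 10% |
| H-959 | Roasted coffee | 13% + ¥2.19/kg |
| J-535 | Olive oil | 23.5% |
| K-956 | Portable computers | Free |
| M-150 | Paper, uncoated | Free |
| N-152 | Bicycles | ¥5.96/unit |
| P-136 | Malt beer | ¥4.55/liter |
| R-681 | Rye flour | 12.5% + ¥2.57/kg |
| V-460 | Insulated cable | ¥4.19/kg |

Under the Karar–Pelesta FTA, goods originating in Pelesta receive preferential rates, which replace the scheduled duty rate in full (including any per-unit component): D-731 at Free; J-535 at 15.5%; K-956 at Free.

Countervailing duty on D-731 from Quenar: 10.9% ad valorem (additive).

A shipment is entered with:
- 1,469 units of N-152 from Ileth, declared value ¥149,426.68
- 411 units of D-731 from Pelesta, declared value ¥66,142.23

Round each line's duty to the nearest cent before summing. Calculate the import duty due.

Line 1 (N-152, Ileth, 1,469 units, ¥149,426.68):
Base rate for N-152 is ¥5.96/unit.
Duty = 1,469 × ¥5.96 = ¥8,755.24.
Line 2 (D-731, Pelesta, 411 units, ¥66,142.23):
Base rate for D-731 is 10%.
Origin Pelesta qualifies under the Karar–Pelesta agreement and D-731 is covered: preferential rate Free applies instead.
The additional-duty order on D-731 targets Quenar, not Pelesta; it does not apply.
Duty = ¥66,142.23 × 0% = ¥0.00.
Total = ¥8,755.24 + ¥0.00 = ¥8,755.24.

¥8,755.24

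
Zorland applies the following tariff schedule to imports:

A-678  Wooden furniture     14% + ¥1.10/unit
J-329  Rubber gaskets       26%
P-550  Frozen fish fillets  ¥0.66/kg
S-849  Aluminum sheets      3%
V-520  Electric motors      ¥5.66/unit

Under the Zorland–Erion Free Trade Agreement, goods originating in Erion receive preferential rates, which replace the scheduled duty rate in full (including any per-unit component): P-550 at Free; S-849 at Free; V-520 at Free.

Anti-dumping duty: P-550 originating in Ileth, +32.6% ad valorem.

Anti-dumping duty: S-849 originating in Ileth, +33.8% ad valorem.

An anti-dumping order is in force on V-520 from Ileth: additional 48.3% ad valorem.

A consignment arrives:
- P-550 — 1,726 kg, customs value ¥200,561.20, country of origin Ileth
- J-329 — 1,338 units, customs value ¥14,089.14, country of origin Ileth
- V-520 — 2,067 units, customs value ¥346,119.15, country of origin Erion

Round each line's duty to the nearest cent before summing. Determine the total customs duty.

¥70,185.29

Line 1 (P-550, Ileth, 1,726 kg, ¥200,561.20):
Base rate for P-550 is ¥0.66/kg.
P-550 has an FTA preferential rate, but origin Ileth is not Erion; base rate stands.
Additional duty on P-550 from Ileth: +32.6% ad valorem. Applied ad valorem rate = 32.6%.
Duty = ¥200,561.20 × 32.6% + 1,726 × ¥0.66 = ¥66,522.11.
Line 2 (J-329, Ileth, 1,338 units, ¥14,089.14):
Base rate for J-329 is 26%.
Duty = ¥14,089.14 × 26% = ¥3,663.18.
Line 3 (V-520, Erion, 2,067 units, ¥346,119.15):
Base rate for V-520 is ¥5.66/unit.
Origin Erion qualifies under the Zorland–Erion agreement and V-520 is covered: preferential rate Free applies instead.
The additional-duty order on V-520 targets Ileth, not Erion; it does not apply.
Duty = ¥346,119.15 × 0% = ¥0.00.
Total = ¥66,522.11 + ¥3,663.18 + ¥0.00 = ¥70,185.29.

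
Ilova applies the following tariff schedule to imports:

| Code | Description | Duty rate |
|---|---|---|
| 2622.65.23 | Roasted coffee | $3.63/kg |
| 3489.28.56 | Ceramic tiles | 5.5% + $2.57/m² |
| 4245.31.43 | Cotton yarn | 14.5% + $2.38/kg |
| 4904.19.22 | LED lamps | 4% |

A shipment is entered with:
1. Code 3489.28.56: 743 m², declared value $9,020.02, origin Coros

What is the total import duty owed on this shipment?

$2,405.61

Line 1 (3489.28.56, Coros, 743 m², $9,020.02):
Base rate for 3489.28.56 is 5.5% + $2.57/m².
Duty = $9,020.02 × 5.5% + 743 × $2.57 = $2,405.61.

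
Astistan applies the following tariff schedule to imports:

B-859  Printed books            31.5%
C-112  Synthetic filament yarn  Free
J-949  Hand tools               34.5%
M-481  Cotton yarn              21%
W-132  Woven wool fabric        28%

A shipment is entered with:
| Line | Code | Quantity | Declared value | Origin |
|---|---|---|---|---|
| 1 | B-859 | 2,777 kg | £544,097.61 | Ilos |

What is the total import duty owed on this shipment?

Line 1 (B-859, Ilos, 2,777 kg, £544,097.61):
Base rate for B-859 is 31.5%.
Duty = £544,097.61 × 31.5% = £171,390.75.

£171,390.75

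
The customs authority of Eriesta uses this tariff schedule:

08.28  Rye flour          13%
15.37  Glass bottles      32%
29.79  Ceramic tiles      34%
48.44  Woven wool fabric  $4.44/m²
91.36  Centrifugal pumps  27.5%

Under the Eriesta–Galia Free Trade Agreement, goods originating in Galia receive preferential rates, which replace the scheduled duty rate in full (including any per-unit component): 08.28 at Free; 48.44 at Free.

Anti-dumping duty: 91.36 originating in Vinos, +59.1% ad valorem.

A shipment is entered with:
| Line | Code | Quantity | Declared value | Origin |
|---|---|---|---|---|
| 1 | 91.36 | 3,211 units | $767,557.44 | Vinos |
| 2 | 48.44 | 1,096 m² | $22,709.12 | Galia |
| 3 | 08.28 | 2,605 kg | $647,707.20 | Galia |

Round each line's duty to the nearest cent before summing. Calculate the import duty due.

$664,704.74

Line 1 (91.36, Vinos, 3,211 units, $767,557.44):
Base rate for 91.36 is 27.5%.
Additional duty on 91.36 from Vinos: +59.1%. Applied ad valorem rate: 27.5% + 59.1% = 86.6%.
Duty = $767,557.44 × 86.6% = $664,704.74.
Line 2 (48.44, Galia, 1,096 m², $22,709.12):
Base rate for 48.44 is $4.44/m².
Origin Galia qualifies under the Eriesta–Galia agreement and 48.44 is covered: preferential rate Free applies instead.
Duty = $22,709.12 × 0% = $0.00.
Line 3 (08.28, Galia, 2,605 kg, $647,707.20):
Base rate for 08.28 is 13%.
Origin Galia qualifies under the Eriesta–Galia agreement and 08.28 is covered: preferential rate Free applies instead.
Duty = $647,707.20 × 0% = $0.00.
Total = $664,704.74 + $0.00 + $0.00 = $664,704.74.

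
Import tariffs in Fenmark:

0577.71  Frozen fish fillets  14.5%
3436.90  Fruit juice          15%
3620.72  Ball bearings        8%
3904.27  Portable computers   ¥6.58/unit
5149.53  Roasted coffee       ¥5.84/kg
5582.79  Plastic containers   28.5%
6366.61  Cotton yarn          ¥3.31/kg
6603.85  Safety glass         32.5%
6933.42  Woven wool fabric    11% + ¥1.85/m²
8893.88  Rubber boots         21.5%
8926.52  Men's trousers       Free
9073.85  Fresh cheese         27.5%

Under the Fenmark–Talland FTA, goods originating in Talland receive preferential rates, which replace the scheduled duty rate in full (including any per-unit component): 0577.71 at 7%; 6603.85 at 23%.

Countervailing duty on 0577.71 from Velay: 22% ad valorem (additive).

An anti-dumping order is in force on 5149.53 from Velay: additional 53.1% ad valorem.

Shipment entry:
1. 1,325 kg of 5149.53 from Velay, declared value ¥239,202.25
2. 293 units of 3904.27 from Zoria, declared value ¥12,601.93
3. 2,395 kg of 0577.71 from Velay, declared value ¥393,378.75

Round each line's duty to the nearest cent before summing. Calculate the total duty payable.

¥280,265.57

Line 1 (5149.53, Velay, 1,325 kg, ¥239,202.25):
Base rate for 5149.53 is ¥5.84/kg.
Additional duty on 5149.53 from Velay: +53.1% ad valorem. Applied ad valorem rate = 53.1%.
Duty = ¥239,202.25 × 53.1% + 1,325 × ¥5.84 = ¥134,754.39.
Line 2 (3904.27, Zoria, 293 units, ¥12,601.93):
Base rate for 3904.27 is ¥6.58/unit.
Duty = 293 × ¥6.58 = ¥1,927.94.
Line 3 (0577.71, Velay, 2,395 kg, ¥393,378.75):
Base rate for 0577.71 is 14.5%.
0577.71 has an FTA preferential rate, but origin Velay is not Talland; base rate stands.
Additional duty on 0577.71 from Velay: +22%. Applied ad valorem rate: 14.5% + 22% = 36.5%.
Duty = ¥393,378.75 × 36.5% = ¥143,583.24.
Total = ¥134,754.39 + ¥1,927.94 + ¥143,583.24 = ¥280,265.57.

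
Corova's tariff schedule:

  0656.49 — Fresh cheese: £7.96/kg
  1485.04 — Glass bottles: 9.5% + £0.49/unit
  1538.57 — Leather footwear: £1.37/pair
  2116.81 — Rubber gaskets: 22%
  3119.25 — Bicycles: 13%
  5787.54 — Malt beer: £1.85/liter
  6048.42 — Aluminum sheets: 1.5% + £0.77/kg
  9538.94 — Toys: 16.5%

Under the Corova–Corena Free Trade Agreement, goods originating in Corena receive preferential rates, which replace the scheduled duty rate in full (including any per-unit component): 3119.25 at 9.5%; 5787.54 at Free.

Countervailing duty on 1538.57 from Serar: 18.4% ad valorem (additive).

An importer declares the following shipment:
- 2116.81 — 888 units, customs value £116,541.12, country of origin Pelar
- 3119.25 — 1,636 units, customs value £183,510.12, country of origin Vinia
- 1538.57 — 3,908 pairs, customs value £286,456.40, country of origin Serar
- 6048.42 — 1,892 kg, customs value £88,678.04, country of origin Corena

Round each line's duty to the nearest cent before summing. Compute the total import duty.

£110,344.32

Line 1 (2116.81, Pelar, 888 units, £116,541.12):
Base rate for 2116.81 is 22%.
Duty = £116,541.12 × 22% = £25,639.05.
Line 2 (3119.25, Vinia, 1,636 units, £183,510.12):
Base rate for 3119.25 is 13%.
3119.25 has an FTA preferential rate, but origin Vinia is not Corena; base rate stands.
Duty = £183,510.12 × 13% = £23,856.32.
Line 3 (1538.57, Serar, 3,908 pairs, £286,456.40):
Base rate for 1538.57 is £1.37/pair.
Additional duty on 1538.57 from Serar: +18.4% ad valorem. Applied ad valorem rate = 18.4%.
Duty = £286,456.40 × 18.4% + 3,908 × £1.37 = £58,061.94.
Line 4 (6048.42, Corena, 1,892 kg, £88,678.04):
Base rate for 6048.42 is 1.5% + £0.77/kg.
Origin Corena is the FTA partner but 6048.42 is not on the preference list; base rate stands.
Duty = £88,678.04 × 1.5% + 1,892 × £0.77 = £2,787.01.
Total = £25,639.05 + £23,856.32 + £58,061.94 + £2,787.01 = £110,344.32.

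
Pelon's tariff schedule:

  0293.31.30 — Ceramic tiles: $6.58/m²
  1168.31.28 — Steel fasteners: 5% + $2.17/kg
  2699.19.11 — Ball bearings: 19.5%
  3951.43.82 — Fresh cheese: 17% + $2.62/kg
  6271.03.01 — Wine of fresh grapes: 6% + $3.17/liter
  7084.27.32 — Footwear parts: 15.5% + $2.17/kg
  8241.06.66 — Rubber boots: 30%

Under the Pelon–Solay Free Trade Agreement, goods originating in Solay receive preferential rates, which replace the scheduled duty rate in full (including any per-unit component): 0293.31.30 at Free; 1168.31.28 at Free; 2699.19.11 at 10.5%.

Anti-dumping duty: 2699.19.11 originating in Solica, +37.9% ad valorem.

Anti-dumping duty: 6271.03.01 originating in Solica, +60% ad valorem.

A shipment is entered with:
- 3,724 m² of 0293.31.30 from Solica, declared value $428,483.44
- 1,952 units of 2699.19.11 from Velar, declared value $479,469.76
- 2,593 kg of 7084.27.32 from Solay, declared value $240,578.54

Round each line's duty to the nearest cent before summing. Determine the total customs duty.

Line 1 (0293.31.30, Solica, 3,724 m², $428,483.44):
Base rate for 0293.31.30 is $6.58/m².
0293.31.30 has an FTA preferential rate, but origin Solica is not Solay; base rate stands.
Duty = 3,724 × $6.58 = $24,503.92.
Line 2 (2699.19.11, Velar, 1,952 units, $479,469.76):
Base rate for 2699.19.11 is 19.5%.
2699.19.11 has an FTA preferential rate, but origin Velar is not Solay; base rate stands.
The additional-duty order on 2699.19.11 targets Solica, not Velar; it does not apply.
Duty = $479,469.76 × 19.5% = $93,496.60.
Line 3 (7084.27.32, Solay, 2,593 kg, $240,578.54):
Base rate for 7084.27.32 is 15.5% + $2.17/kg.
Origin Solay is the FTA partner but 7084.27.32 is not on the preference list; base rate stands.
Duty = $240,578.54 × 15.5% + 2,593 × $2.17 = $42,916.48.
Total = $24,503.92 + $93,496.60 + $42,916.48 = $160,917.00.

$160,917.00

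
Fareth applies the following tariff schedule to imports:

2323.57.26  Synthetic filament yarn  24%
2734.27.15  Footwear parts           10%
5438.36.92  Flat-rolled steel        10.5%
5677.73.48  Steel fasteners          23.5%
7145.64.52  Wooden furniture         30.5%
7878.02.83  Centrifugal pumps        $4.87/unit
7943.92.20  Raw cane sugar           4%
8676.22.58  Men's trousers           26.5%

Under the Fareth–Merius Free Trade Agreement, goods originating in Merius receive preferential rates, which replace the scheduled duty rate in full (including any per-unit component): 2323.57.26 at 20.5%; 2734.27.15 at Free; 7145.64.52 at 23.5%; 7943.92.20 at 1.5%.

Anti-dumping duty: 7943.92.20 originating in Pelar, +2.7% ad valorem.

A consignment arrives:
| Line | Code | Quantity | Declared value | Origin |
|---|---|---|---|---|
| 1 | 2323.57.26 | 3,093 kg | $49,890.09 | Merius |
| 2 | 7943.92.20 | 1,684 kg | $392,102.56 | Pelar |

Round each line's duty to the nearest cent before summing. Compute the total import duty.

Line 1 (2323.57.26, Merius, 3,093 kg, $49,890.09):
Base rate for 2323.57.26 is 24%.
Origin Merius qualifies under the Fareth–Merius agreement and 2323.57.26 is covered: preferential rate 20.5% applies instead.
Duty = $49,890.09 × 20.5% = $10,227.47.
Line 2 (7943.92.20, Pelar, 1,684 kg, $392,102.56):
Base rate for 7943.92.20 is 4%.
7943.92.20 has an FTA preferential rate, but origin Pelar is not Merius; base rate stands.
Additional duty on 7943.92.20 from Pelar: +2.7%. Applied ad valorem rate: 4% + 2.7% = 6.7%.
Duty = $392,102.56 × 6.7% = $26,270.87.
Total = $10,227.47 + $26,270.87 = $36,498.34.

$36,498.34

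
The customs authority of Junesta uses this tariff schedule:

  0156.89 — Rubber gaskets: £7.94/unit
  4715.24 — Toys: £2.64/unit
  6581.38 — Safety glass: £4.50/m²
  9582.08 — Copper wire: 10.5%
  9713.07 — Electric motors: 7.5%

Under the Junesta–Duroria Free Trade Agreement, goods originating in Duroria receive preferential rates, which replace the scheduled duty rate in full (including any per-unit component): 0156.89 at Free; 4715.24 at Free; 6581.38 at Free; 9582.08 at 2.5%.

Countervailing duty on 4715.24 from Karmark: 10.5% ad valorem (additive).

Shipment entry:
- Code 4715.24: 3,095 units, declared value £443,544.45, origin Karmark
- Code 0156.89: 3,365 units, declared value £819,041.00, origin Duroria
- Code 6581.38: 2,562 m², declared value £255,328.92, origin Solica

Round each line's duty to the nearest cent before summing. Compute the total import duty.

Line 1 (4715.24, Karmark, 3,095 units, £443,544.45):
Base rate for 4715.24 is £2.64/unit.
4715.24 has an FTA preferential rate, but origin Karmark is not Duroria; base rate stands.
Additional duty on 4715.24 from Karmark: +10.5% ad valorem. Applied ad valorem rate = 10.5%.
Duty = £443,544.45 × 10.5% + 3,095 × £2.64 = £54,742.97.
Line 2 (0156.89, Duroria, 3,365 units, £819,041.00):
Base rate for 0156.89 is £7.94/unit.
Origin Duroria qualifies under the Junesta–Duroria agreement and 0156.89 is covered: preferential rate Free applies instead.
Duty = £819,041.00 × 0% = £0.00.
Line 3 (6581.38, Solica, 2,562 m², £255,328.92):
Base rate for 6581.38 is £4.50/m².
6581.38 has an FTA preferential rate, but origin Solica is not Duroria; base rate stands.
Duty = 2,562 × £4.50 = £11,529.00.
Total = £54,742.97 + £0.00 + £11,529.00 = £66,271.97.

£66,271.97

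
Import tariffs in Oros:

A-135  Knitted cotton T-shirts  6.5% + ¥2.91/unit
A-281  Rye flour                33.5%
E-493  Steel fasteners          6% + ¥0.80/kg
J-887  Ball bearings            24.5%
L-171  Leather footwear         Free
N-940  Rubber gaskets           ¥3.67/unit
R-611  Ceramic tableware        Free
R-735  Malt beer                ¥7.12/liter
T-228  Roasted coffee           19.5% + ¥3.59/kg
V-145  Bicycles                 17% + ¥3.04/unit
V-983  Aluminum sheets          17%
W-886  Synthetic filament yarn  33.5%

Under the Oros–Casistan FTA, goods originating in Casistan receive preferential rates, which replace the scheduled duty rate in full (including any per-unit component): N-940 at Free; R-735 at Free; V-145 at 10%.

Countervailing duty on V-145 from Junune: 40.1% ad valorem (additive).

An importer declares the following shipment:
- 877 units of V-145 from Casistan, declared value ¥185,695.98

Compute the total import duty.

¥18,569.60

Line 1 (V-145, Casistan, 877 units, ¥185,695.98):
Base rate for V-145 is 17% + ¥3.04/unit.
Origin Casistan qualifies under the Oros–Casistan agreement and V-145 is covered: preferential rate 10% applies instead.
The additional-duty order on V-145 targets Junune, not Casistan; it does not apply.
Duty = ¥185,695.98 × 10% = ¥18,569.60.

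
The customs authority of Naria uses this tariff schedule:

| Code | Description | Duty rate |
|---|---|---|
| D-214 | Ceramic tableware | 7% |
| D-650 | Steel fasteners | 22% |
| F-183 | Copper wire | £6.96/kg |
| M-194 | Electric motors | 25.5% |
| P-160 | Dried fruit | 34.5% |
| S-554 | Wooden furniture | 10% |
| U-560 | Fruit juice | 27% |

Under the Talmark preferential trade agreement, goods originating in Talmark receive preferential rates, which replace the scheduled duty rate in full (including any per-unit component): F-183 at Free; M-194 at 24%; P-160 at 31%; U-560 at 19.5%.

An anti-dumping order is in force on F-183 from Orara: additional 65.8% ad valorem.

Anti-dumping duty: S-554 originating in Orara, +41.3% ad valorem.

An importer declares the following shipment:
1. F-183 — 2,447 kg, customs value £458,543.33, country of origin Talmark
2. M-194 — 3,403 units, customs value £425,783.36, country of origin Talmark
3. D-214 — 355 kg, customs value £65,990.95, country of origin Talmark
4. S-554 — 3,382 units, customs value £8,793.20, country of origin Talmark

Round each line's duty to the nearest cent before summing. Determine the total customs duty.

Line 1 (F-183, Talmark, 2,447 kg, £458,543.33):
Base rate for F-183 is £6.96/kg.
Origin Talmark qualifies under the Naria–Talmark agreement and F-183 is covered: preferential rate Free applies instead.
The additional-duty order on F-183 targets Orara, not Talmark; it does not apply.
Duty = £458,543.33 × 0% = £0.00.
Line 2 (M-194, Talmark, 3,403 units, £425,783.36):
Base rate for M-194 is 25.5%.
Origin Talmark qualifies under the Naria–Talmark agreement and M-194 is covered: preferential rate 24% applies instead.
Duty = £425,783.36 × 24% = £102,188.01.
Line 3 (D-214, Talmark, 355 kg, £65,990.95):
Base rate for D-214 is 7%.
Origin Talmark is the FTA partner but D-214 is not on the preference list; base rate stands.
Duty = £65,990.95 × 7% = £4,619.37.
Line 4 (S-554, Talmark, 3,382 units, £8,793.20):
Base rate for S-554 is 10%.
Origin Talmark is the FTA partner but S-554 is not on the preference list; base rate stands.
The additional-duty order on S-554 targets Orara, not Talmark; it does not apply.
Duty = £8,793.20 × 10% = £879.32.
Total = £0.00 + £102,188.01 + £4,619.37 + £879.32 = £107,686.70.

£107,686.70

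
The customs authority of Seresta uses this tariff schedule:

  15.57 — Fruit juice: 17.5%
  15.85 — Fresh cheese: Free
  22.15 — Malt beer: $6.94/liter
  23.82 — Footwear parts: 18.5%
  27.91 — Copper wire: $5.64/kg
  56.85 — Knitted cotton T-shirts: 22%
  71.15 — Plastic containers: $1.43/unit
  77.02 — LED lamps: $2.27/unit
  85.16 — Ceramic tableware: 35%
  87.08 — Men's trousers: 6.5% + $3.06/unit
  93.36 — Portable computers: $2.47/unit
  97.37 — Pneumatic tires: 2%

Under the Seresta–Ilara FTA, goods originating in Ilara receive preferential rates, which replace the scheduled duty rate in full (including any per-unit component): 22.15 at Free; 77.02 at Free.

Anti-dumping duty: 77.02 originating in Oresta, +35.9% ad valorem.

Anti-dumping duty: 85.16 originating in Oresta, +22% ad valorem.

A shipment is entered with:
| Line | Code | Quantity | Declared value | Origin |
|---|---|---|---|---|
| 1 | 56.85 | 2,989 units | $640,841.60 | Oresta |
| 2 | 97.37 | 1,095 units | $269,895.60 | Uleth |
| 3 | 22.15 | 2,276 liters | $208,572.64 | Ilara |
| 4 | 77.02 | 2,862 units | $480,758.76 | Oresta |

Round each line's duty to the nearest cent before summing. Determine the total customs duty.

Line 1 (56.85, Oresta, 2,989 units, $640,841.60):
Base rate for 56.85 is 22%.
Duty = $640,841.60 × 22% = $140,985.15.
Line 2 (97.37, Uleth, 1,095 units, $269,895.60):
Base rate for 97.37 is 2%.
Duty = $269,895.60 × 2% = $5,397.91.
Line 3 (22.15, Ilara, 2,276 liters, $208,572.64):
Base rate for 22.15 is $6.94/liter.
Origin Ilara qualifies under the Seresta–Ilara agreement and 22.15 is covered: preferential rate Free applies instead.
Duty = $208,572.64 × 0% = $0.00.
Line 4 (77.02, Oresta, 2,862 units, $480,758.76):
Base rate for 77.02 is $2.27/unit.
77.02 has an FTA preferential rate, but origin Oresta is not Ilara; base rate stands.
Additional duty on 77.02 from Oresta: +35.9% ad valorem. Applied ad valorem rate = 35.9%.
Duty = $480,758.76 × 35.9% + 2,862 × $2.27 = $179,089.13.
Total = $140,985.15 + $5,397.91 + $0.00 + $179,089.13 = $325,472.19.

$325,472.19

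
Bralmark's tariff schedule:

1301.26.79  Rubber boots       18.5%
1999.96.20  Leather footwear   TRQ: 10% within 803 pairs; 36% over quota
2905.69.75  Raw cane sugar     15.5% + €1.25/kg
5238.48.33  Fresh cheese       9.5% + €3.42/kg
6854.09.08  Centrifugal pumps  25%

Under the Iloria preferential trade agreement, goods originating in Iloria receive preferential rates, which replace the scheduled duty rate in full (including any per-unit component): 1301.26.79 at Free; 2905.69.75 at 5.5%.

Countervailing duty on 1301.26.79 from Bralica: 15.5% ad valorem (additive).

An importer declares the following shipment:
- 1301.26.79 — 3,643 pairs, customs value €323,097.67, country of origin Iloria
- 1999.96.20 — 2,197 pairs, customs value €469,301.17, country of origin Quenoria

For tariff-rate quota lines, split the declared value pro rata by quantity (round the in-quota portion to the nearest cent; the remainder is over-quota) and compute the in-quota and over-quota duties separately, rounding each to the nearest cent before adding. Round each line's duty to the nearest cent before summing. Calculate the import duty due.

€124,350.92

Line 1 (1301.26.79, Iloria, 3,643 pairs, €323,097.67):
Base rate for 1301.26.79 is 18.5%.
Origin Iloria qualifies under the Bralmark–Iloria agreement and 1301.26.79 is covered: preferential rate Free applies instead.
The additional-duty order on 1301.26.79 targets Bralica, not Iloria; it does not apply.
Duty = €323,097.67 × 0% = €0.00.
Line 2 (1999.96.20, Quenoria, 2,197 pairs, €469,301.17):
Code 1999.96.20 is under a tariff-rate quota (threshold 803 pairs). In-quota: 803 pairs at 10%; over-quota: 1,394 pairs at 36%.
Pro-rata value split: in-quota = €469,301.17 × 803/2,197 = €171,528.83; over-quota = €469,301.17 − €171,528.83 = €297,772.34.
In-quota duty = €171,528.83 × 10% = €17,152.88. Over-quota duty = €297,772.34 × 36% = €107,198.04.
Line duty = €17,152.88 + €107,198.04 = €124,350.92.
Total = €0.00 + €124,350.92 = €124,350.92.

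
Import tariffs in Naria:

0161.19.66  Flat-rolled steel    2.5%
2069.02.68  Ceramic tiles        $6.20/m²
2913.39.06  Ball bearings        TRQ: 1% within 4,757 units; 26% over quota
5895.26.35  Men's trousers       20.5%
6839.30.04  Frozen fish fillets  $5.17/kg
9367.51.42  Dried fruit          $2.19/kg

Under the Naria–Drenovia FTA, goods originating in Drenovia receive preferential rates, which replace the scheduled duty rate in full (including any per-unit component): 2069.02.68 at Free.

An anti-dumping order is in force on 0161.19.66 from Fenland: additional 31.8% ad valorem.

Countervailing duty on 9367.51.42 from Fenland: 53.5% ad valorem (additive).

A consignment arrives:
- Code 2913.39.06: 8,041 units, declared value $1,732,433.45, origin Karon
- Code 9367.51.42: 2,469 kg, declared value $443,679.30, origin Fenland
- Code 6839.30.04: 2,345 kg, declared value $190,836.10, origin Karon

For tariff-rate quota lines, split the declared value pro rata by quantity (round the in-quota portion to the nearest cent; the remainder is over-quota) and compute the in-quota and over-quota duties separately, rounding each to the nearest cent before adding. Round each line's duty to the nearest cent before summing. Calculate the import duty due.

Line 1 (2913.39.06, Karon, 8,041 units, $1,732,433.45):
Code 2913.39.06 is under a tariff-rate quota (threshold 4,757 units). In-quota: 4,757 units at 1%; over-quota: 3,284 units at 26%.
Pro-rata value split: in-quota = $1,732,433.45 × 4,757/8,041 = $1,024,895.65; over-quota = $1,732,433.45 − $1,024,895.65 = $707,537.80.
In-quota duty = $1,024,895.65 × 1% = $10,248.96. Over-quota duty = $707,537.80 × 26% = $183,959.83.
Line duty = $10,248.96 + $183,959.83 = $194,208.79.
Line 2 (9367.51.42, Fenland, 2,469 kg, $443,679.30):
Base rate for 9367.51.42 is $2.19/kg.
Additional duty on 9367.51.42 from Fenland: +53.5% ad valorem. Applied ad valorem rate = 53.5%.
Duty = $443,679.30 × 53.5% + 2,469 × $2.19 = $242,775.54.
Line 3 (6839.30.04, Karon, 2,345 kg, $190,836.10):
Base rate for 6839.30.04 is $5.17/kg.
Duty = 2,345 × $5.17 = $12,123.65.
Total = $194,208.79 + $242,775.54 + $12,123.65 = $449,107.98.

$449,107.98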